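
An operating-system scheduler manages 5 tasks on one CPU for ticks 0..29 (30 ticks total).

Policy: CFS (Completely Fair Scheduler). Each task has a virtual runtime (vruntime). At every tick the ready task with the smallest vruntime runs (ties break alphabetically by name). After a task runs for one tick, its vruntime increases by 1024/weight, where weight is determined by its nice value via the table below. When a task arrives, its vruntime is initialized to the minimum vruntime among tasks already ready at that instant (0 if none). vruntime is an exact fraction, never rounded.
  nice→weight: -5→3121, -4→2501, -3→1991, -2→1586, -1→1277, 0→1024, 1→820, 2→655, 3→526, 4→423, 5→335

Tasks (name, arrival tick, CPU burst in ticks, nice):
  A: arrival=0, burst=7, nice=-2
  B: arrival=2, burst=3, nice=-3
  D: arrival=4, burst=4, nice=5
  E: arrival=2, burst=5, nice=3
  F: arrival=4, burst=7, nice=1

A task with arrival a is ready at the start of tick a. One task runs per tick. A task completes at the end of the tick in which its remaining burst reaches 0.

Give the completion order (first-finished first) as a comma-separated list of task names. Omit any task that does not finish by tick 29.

t=0: vr[A=0] → run A
t=1: vr[A=512/793] → run A
t=2: vr[A=1024/793 B=1024/793 E=1024/793] → run A
t=3: vr[A=1536/793 B=1024/793 E=1024/793] → run B
t=4: vr[A=1536/793 B=2850816/1578863 D=1024/793 E=1024/793 F=1024/793] → run D
t=5: vr[A=1536/793 B=2850816/1578863 D=1155072/265655 E=1024/793 F=1024/793] → run E
t=6: vr[A=1536/793 B=2850816/1578863 D=1155072/265655 E=675328/208559 F=1024/793] → run F
t=7: vr[A=1536/793 B=2850816/1578863 D=1155072/265655 E=675328/208559 F=412928/162565] → run B
t=8: vr[A=1536/793 B=3662848/1578863 D=1155072/265655 E=675328/208559 F=412928/162565] → run A
t=9: vr[A=2048/793 B=3662848/1578863 D=1155072/265655 E=675328/208559 F=412928/162565] → run B
t=10: vr[A=2048/793 D=1155072/265655 E=675328/208559 F=412928/162565] → run F
t=11: vr[A=2048/793 D=1155072/265655 E=675328/208559 F=615936/162565] → run A
t=12: vr[A=2560/793 D=1155072/265655 E=675328/208559 F=615936/162565] → run A
t=13: vr[A=3072/793 D=1155072/265655 E=675328/208559 F=615936/162565] → run E
t=14: vr[A=3072/793 D=1155072/265655 E=1081344/208559 F=615936/162565] → run F
t=15: vr[A=3072/793 D=1155072/265655 E=1081344/208559 F=818944/162565] → run A
t=16: vr[D=1155072/265655 E=1081344/208559 F=818944/162565] → run D
t=17: vr[D=1967104/265655 E=1081344/208559 F=818944/162565] → run F
t=18: vr[D=1967104/265655 E=1081344/208559 F=1021952/162565] → run E
t=19: vr[D=1967104/265655 E=1487360/208559 F=1021952/162565] → run F
t=20: vr[D=1967104/265655 E=1487360/208559 F=244992/32513] → run E
t=21: vr[D=1967104/265655 E=1893376/208559 F=244992/32513] → run D
t=22: vr[D=2779136/265655 E=1893376/208559 F=244992/32513] → run F
t=23: vr[D=2779136/265655 E=1893376/208559 F=1427968/162565] → run F
t=24: vr[D=2779136/265655 E=1893376/208559] → run E
t=25: vr[D=2779136/265655] → run D
t=26: (idle)
t=27: (idle)
t=28: (idle)
t=29: (idle)

completion order = B, A, F, E, D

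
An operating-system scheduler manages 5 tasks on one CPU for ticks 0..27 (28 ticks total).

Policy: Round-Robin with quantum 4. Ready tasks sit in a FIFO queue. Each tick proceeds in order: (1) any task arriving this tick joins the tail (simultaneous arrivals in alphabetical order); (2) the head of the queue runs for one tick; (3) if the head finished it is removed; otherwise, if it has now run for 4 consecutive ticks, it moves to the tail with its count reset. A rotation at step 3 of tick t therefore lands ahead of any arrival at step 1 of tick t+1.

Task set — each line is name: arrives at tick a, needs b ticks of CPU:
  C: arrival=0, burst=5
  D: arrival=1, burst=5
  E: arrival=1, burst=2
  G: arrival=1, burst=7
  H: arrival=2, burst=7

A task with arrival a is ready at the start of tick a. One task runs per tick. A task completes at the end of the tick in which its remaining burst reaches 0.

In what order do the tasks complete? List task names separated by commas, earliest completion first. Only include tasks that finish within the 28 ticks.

t=0: queue=[C] q_used=0 → run C
t=1: queue=[C,D,E,G] q_used=1 → run C
t=2: queue=[C,D,E,G,H] q_used=2 → run C
t=3: queue=[C,D,E,G,H] q_used=3 → run C
t=4: queue=[D,E,G,H,C] q_used=0 → run D
t=5: queue=[D,E,G,H,C] q_used=1 → run D
t=6: queue=[D,E,G,H,C] q_used=2 → run D
t=7: queue=[D,E,G,H,C] q_used=3 → run D
t=8: queue=[E,G,H,C,D] q_used=0 → run E
t=9: queue=[E,G,H,C,D] q_used=1 → run E
t=10: queue=[G,H,C,D] q_used=0 → run G
t=11: queue=[G,H,C,D] q_used=1 → run G
t=12: queue=[G,H,C,D] q_used=2 → run G
t=13: queue=[G,H,C,D] q_used=3 → run G
t=14: queue=[H,C,D,G] q_used=0 → run H
t=15: queue=[H,C,D,G] q_used=1 → run H
t=16: queue=[H,C,D,G] q_used=2 → run H
t=17: queue=[H,C,D,G] q_used=3 → run H
t=18: queue=[C,D,G,H] q_used=0 → run C
t=19: queue=[D,G,H] q_used=0 → run D
t=20: queue=[G,H] q_used=0 → run G
t=21: queue=[G,H] q_used=1 → run G
t=22: queue=[G,H] q_used=2 → run G
t=23: queue=[H] q_used=0 → run H
t=24: queue=[H] q_used=1 → run H
t=25: queue=[H] q_used=2 → run H
t=26: (idle)
t=27: (idle)

completion order = E, C, D, G, H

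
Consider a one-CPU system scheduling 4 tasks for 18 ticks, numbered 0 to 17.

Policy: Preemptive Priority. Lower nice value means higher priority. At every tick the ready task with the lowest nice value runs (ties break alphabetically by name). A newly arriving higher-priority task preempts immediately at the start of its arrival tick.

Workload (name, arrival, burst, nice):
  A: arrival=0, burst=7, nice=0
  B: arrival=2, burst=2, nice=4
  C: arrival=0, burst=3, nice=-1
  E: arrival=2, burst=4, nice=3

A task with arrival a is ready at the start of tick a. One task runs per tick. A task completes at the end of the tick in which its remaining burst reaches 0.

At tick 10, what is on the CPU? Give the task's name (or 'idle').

t=0: ready={A,C} → run C
t=1: ready={A,C} → run C
t=2: ready={A,B,C,E} → run C
t=3: ready={A,B,E} → run A
t=4: ready={A,B,E} → run A
t=5: ready={A,B,E} → run A
t=6: ready={A,B,E} → run A
t=7: ready={A,B,E} → run A
t=8: ready={A,B,E} → run A
t=9: ready={A,B,E} → run A
t=10: ready={B,E} → run E
t=11: ready={B,E} → run E
t=12: ready={B,E} → run E
t=13: ready={B,E} → run E
t=14: ready={B} → run B
t=15: ready={B} → run B
t=16: (idle)
t=17: (idle)

running at tick 10 = E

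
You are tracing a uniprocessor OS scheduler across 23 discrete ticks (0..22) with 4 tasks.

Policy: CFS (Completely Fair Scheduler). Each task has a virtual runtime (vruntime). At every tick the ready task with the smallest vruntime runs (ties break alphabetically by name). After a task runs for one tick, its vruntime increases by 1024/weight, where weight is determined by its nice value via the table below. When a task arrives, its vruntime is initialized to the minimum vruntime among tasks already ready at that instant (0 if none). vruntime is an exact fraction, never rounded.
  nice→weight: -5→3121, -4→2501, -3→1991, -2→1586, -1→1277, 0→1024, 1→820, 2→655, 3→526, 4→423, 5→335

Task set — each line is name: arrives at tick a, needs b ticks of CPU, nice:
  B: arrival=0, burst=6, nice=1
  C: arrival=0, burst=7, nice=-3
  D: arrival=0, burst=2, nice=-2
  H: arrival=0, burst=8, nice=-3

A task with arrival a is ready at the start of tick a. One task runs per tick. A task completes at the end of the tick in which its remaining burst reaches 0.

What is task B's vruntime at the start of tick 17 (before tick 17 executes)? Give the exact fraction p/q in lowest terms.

t=0: vr[B=0 C=0 D=0 H=0] → run B
t=1: vr[B=256/205 C=0 D=0 H=0] → run C
t=2: vr[B=256/205 C=1024/1991 D=0 H=0] → run D
t=3: vr[B=256/205 C=1024/1991 D=512/793 H=0] → run H
t=4: vr[B=256/205 C=1024/1991 D=512/793 H=1024/1991] → run C
t=5: vr[B=256/205 C=2048/1991 D=512/793 H=1024/1991] → run H
t=6: vr[B=256/205 C=2048/1991 D=512/793 H=2048/1991] → run D
t=7: vr[B=256/205 C=2048/1991 H=2048/1991] → run C
t=8: vr[B=256/205 C=3072/1991 H=2048/1991] → run H
t=9: vr[B=256/205 C=3072/1991 H=3072/1991] → run B
t=10: vr[B=512/205 C=3072/1991 H=3072/1991] → run C
t=11: vr[B=512/205 C=4096/1991 H=3072/1991] → run H
t=12: vr[B=512/205 C=4096/1991 H=4096/1991] → run C
t=13: vr[B=512/205 C=5120/1991 H=4096/1991] → run H
t=14: vr[B=512/205 C=5120/1991 H=5120/1991] → run B
t=15: vr[B=768/205 C=5120/1991 H=5120/1991] → run C
t=16: vr[B=768/205 C=6144/1991 H=5120/1991] → run H
t=17: vr[B=768/205 C=6144/1991 H=6144/1991] → run C
t=18: vr[B=768/205 H=6144/1991] → run H
t=19: vr[B=768/205 H=7168/1991] → run H
t=20: vr[B=768/205] → run B
t=21: vr[B=1024/205] → run B
t=22: vr[B=256/41] → run B

vruntime(B, start of tick 17) = 768/205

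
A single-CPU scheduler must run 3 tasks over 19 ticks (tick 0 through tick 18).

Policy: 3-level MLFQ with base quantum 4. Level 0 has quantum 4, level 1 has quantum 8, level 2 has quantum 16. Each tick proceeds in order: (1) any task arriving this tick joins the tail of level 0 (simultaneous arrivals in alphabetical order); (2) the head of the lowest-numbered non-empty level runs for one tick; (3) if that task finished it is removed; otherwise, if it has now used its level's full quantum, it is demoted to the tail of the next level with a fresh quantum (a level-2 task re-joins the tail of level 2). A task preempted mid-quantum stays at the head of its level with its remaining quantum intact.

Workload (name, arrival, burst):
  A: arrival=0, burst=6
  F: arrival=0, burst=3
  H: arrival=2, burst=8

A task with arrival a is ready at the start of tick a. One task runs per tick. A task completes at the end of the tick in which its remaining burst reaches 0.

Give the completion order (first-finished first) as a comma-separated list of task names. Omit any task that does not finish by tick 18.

t=0: L0/L1/L2 = AF/-/- → run A
t=1: L0/L1/L2 = AF/-/- → run A
t=2: L0/L1/L2 = AFH/-/- → run A
t=3: L0/L1/L2 = AFH/-/- → run A
t=4: L0/L1/L2 = FH/A/- → run F
t=5: L0/L1/L2 = FH/A/- → run F
t=6: L0/L1/L2 = FH/A/- → run F
t=7: L0/L1/L2 = H/A/- → run H
t=8: L0/L1/L2 = H/A/- → run H
t=9: L0/L1/L2 = H/A/- → run H
t=10: L0/L1/L2 = H/A/- → run H
t=11: L0/L1/L2 = -/AH/- → run A
t=12: L0/L1/L2 = -/AH/- → run A
t=13: L0/L1/L2 = -/H/- → run H
t=14: L0/L1/L2 = -/H/- → run H
t=15: L0/L1/L2 = -/H/- → run H
t=16: L0/L1/L2 = -/H/- → run H
t=17: (idle)
t=18: (idle)

completion order = F, A, H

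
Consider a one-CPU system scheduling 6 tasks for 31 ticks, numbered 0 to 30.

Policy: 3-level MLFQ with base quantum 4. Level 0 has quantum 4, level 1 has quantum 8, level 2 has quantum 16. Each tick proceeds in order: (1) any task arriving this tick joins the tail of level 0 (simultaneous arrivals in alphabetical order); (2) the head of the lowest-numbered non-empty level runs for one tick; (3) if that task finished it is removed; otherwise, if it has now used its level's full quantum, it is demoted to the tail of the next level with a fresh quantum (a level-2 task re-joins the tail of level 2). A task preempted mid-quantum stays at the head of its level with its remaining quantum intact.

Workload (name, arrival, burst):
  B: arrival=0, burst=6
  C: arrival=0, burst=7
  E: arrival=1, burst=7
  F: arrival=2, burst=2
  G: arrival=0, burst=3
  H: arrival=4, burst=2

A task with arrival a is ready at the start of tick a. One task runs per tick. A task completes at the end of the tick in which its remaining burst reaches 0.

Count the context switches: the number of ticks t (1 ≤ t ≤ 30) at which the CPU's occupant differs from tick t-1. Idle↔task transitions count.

context switches = 9

t=0: L0/L1/L2 = BCG/-/- → run B
t=1: L0/L1/L2 = BCGE/-/- → run B
t=2: L0/L1/L2 = BCGEF/-/- → run B
t=3: L0/L1/L2 = BCGEF/-/- → run B
t=4: L0/L1/L2 = CGEFH/B/- → run C
t=5: L0/L1/L2 = CGEFH/B/- → run C
t=6: L0/L1/L2 = CGEFH/B/- → run C
t=7: L0/L1/L2 = CGEFH/B/- → run C
t=8: L0/L1/L2 = GEFH/BC/- → run G
t=9: L0/L1/L2 = GEFH/BC/- → run G
t=10: L0/L1/L2 = GEFH/BC/- → run G
t=11: L0/L1/L2 = EFH/BC/- → run E
t=12: L0/L1/L2 = EFH/BC/- → run E
t=13: L0/L1/L2 = EFH/BC/- → run E
t=14: L0/L1/L2 = EFH/BC/- → run E
t=15: L0/L1/L2 = FH/BCE/- → run F
t=16: L0/L1/L2 = FH/BCE/- → run F
t=17: L0/L1/L2 = H/BCE/- → run H
t=18: L0/L1/L2 = H/BCE/- → run H
t=19: L0/L1/L2 = -/BCE/- → run B
t=20: L0/L1/L2 = -/BCE/- → run B
t=21: L0/L1/L2 = -/CE/- → run C
t=22: L0/L1/L2 = -/CE/- → run C
t=23: L0/L1/L2 = -/CE/- → run C
t=24: L0/L1/L2 = -/E/- → run E
t=25: L0/L1/L2 = -/E/- → run E
t=26: L0/L1/L2 = -/E/- → run E
t=27: (idle)
t=28: (idle)
t=29: (idle)
t=30: (idle)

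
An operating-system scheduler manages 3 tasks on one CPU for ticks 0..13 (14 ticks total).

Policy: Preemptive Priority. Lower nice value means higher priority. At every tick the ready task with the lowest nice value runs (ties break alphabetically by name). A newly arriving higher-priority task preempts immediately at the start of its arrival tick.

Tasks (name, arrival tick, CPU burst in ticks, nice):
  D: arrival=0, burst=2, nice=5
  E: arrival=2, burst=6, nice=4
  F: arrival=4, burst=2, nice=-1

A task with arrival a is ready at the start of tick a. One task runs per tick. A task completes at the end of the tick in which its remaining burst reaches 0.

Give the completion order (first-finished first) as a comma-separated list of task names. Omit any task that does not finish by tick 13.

completion order = D, F, E

t=0: ready={D} → run D
t=1: ready={D} → run D
t=2: ready={E} → run E
t=3: ready={E} → run E
t=4: ready={E,F} → run F
t=5: ready={E,F} → run F
t=6: ready={E} → run E
t=7: ready={E} → run E
t=8: ready={E} → run E
t=9: ready={E} → run E
t=10: (idle)
t=11: (idle)
t=12: (idle)
t=13: (idle)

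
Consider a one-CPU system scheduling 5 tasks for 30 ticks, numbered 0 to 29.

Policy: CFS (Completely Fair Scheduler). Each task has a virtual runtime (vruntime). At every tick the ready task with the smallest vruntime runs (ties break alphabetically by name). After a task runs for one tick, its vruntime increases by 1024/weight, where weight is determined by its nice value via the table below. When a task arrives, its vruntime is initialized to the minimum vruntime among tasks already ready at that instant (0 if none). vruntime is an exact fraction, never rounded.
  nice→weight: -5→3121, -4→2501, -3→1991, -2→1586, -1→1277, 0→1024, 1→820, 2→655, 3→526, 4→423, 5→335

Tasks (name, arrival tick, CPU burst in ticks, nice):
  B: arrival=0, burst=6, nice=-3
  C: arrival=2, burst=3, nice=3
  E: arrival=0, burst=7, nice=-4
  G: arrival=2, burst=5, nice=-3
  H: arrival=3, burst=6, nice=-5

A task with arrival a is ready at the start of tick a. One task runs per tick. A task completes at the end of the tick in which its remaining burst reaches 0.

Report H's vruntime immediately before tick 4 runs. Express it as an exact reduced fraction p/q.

vruntime(H, start of tick 4) = 1024/2501

t=0: vr[B=0 E=0] → run B
t=1: vr[B=1024/1991 E=0] → run E
t=2: vr[B=1024/1991 C=1024/2501 E=1024/2501 G=1024/2501] → run C
t=3: vr[B=1024/1991 C=1549824/657763 E=1024/2501 G=1024/2501 H=1024/2501] → run E
t=4: vr[B=1024/1991 C=1549824/657763 E=2048/2501 G=1024/2501 H=1024/2501] → run G
t=5: vr[B=1024/1991 C=1549824/657763 E=2048/2501 G=4599808/4979491 H=1024/2501] → run H
t=6: vr[B=1024/1991 C=1549824/657763 E=2048/2501 G=4599808/4979491 H=5756928/7805621] → run B
t=7: vr[B=2048/1991 C=1549824/657763 E=2048/2501 G=4599808/4979491 H=5756928/7805621] → run H
t=8: vr[B=2048/1991 C=1549824/657763 E=2048/2501 G=4599808/4979491 H=8317952/7805621] → run E
t=9: vr[B=2048/1991 C=1549824/657763 E=3072/2501 G=4599808/4979491 H=8317952/7805621] → run G
t=10: vr[B=2048/1991 C=1549824/657763 E=3072/2501 G=7160832/4979491 H=8317952/7805621] → run B
t=11: vr[B=3072/1991 C=1549824/657763 E=3072/2501 G=7160832/4979491 H=8317952/7805621] → run H
t=12: vr[B=3072/1991 C=1549824/657763 E=3072/2501 G=7160832/4979491 H=10878976/7805621] → run E
t=13: vr[B=3072/1991 C=1549824/657763 E=4096/2501 G=7160832/4979491 H=10878976/7805621] → run H
t=14: vr[B=3072/1991 C=1549824/657763 E=4096/2501 G=7160832/4979491 H=13440000/7805621] → run G
t=15: vr[B=3072/1991 C=1549824/657763 E=4096/2501 G=9721856/4979491 H=13440000/7805621] → run B
t=16: vr[B=4096/1991 C=1549824/657763 E=4096/2501 G=9721856/4979491 H=13440000/7805621] → run E
t=17: vr[B=4096/1991 C=1549824/657763 E=5120/2501 G=9721856/4979491 H=13440000/7805621] → run H
t=18: vr[B=4096/1991 C=1549824/657763 E=5120/2501 G=9721856/4979491 H=16001024/7805621] → run G
t=19: vr[B=4096/1991 C=1549824/657763 E=5120/2501 G=12282880/4979491 H=16001024/7805621] → run E
t=20: vr[B=4096/1991 C=1549824/657763 E=6144/2501 G=12282880/4979491 H=16001024/7805621] → run H
t=21: vr[B=4096/1991 C=1549824/657763 E=6144/2501 G=12282880/4979491] → run B
t=22: vr[B=5120/1991 C=1549824/657763 E=6144/2501 G=12282880/4979491] → run C
t=23: vr[B=5120/1991 C=2830336/657763 E=6144/2501 G=12282880/4979491] → run E
t=24: vr[B=5120/1991 C=2830336/657763 G=12282880/4979491] → run G
t=25: vr[B=5120/1991 C=2830336/657763] → run B
t=26: vr[C=2830336/657763] → run C
t=27: (idle)
t=28: (idle)
t=29: (idle)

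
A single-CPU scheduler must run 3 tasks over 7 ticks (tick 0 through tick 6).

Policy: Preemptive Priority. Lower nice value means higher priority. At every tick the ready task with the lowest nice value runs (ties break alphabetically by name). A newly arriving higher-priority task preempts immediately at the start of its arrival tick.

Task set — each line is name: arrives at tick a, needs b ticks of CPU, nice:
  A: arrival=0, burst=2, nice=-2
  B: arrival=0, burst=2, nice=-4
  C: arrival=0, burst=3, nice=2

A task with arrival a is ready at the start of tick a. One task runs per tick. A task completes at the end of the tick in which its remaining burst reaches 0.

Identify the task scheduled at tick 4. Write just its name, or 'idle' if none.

t=0: ready={A,B,C} → run B
t=1: ready={A,B,C} → run B
t=2: ready={A,C} → run A
t=3: ready={A,C} → run A
t=4: ready={C} → run C
t=5: ready={C} → run C
t=6: ready={C} → run C

running at tick 4 = C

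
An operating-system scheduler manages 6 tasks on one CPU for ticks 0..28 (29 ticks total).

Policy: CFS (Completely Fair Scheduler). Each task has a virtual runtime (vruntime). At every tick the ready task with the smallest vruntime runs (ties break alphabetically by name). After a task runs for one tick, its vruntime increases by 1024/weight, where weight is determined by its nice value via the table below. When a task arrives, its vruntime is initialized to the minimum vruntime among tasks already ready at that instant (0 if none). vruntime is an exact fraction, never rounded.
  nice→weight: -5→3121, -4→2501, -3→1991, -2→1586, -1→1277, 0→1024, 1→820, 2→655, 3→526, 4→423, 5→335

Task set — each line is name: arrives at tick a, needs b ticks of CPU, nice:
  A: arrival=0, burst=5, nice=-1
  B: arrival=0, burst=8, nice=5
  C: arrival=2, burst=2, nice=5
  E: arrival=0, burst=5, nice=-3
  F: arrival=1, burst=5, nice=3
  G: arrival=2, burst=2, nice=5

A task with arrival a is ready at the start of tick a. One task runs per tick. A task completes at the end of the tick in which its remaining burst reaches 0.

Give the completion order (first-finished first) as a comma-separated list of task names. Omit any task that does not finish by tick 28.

completion order = E, C, G, A, F, B

t=0: vr[A=0 B=0 E=0] → run A
t=1: vr[A=1024/1277 B=0 E=0 F=0] → run B
t=2: vr[A=1024/1277 B=1024/335 C=0 E=0 F=0 G=0] → run C
t=3: vr[A=1024/1277 B=1024/335 C=1024/335 E=0 F=0 G=0] → run E
t=4: vr[A=1024/1277 B=1024/335 C=1024/335 E=1024/1991 F=0 G=0] → run F
t=5: vr[A=1024/1277 B=1024/335 C=1024/335 E=1024/1991 F=512/263 G=0] → run G
t=6: vr[A=1024/1277 B=1024/335 C=1024/335 E=1024/1991 F=512/263 G=1024/335] → run E
t=7: vr[A=1024/1277 B=1024/335 C=1024/335 E=2048/1991 F=512/263 G=1024/335] → run A
t=8: vr[A=2048/1277 B=1024/335 C=1024/335 E=2048/1991 F=512/263 G=1024/335] → run E
t=9: vr[A=2048/1277 B=1024/335 C=1024/335 E=3072/1991 F=512/263 G=1024/335] → run E
t=10: vr[A=2048/1277 B=1024/335 C=1024/335 E=4096/1991 F=512/263 G=1024/335] → run A
t=11: vr[A=3072/1277 B=1024/335 C=1024/335 E=4096/1991 F=512/263 G=1024/335] → run F
t=12: vr[A=3072/1277 B=1024/335 C=1024/335 E=4096/1991 F=1024/263 G=1024/335] → run E
t=13: vr[A=3072/1277 B=1024/335 C=1024/335 F=1024/263 G=1024/335] → run A
t=14: vr[A=4096/1277 B=1024/335 C=1024/335 F=1024/263 G=1024/335] → run B
t=15: vr[A=4096/1277 B=2048/335 C=1024/335 F=1024/263 G=1024/335] → run C
t=16: vr[A=4096/1277 B=2048/335 F=1024/263 G=1024/335] → run G
t=17: vr[A=4096/1277 B=2048/335 F=1024/263] → run A
t=18: vr[B=2048/335 F=1024/263] → run F
t=19: vr[B=2048/335 F=1536/263] → run F
t=20: vr[B=2048/335 F=2048/263] → run B
t=21: vr[B=3072/335 F=2048/263] → run F
t=22: vr[B=3072/335] → run B
t=23: vr[B=4096/335] → run B
t=24: vr[B=1024/67] → run B
t=25: vr[B=6144/335] → run B
t=26: vr[B=7168/335] → run B
t=27: (idle)
t=28: (idle)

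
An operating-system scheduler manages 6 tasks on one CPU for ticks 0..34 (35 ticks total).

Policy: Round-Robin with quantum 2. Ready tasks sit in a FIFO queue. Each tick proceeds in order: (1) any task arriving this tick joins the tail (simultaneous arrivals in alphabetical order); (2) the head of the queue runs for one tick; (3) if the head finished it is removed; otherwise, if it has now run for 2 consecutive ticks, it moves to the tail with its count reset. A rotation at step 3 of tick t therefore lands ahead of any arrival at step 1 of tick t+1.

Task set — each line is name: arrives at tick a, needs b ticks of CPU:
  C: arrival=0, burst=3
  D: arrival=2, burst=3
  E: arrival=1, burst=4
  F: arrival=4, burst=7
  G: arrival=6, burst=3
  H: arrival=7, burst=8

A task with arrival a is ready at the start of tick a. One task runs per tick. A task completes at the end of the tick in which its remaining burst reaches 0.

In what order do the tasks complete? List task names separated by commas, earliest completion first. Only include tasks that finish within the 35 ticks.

completion order = C, E, D, G, F, H

t=0: queue=[C] q_used=0 → run C
t=1: queue=[C,E] q_used=1 → run C
t=2: queue=[E,C,D] q_used=0 → run E
t=3: queue=[E,C,D] q_used=1 → run E
t=4: queue=[C,D,E,F] q_used=0 → run C
t=5: queue=[D,E,F] q_used=0 → run D
t=6: queue=[D,E,F,G] q_used=1 → run D
t=7: queue=[E,F,G,D,H] q_used=0 → run E
t=8: queue=[E,F,G,D,H] q_used=1 → run E
t=9: queue=[F,G,D,H] q_used=0 → run F
t=10: queue=[F,G,D,H] q_used=1 → run F
t=11: queue=[G,D,H,F] q_used=0 → run G
t=12: queue=[G,D,H,F] q_used=1 → run G
t=13: queue=[D,H,F,G] q_used=0 → run D
t=14: queue=[H,F,G] q_used=0 → run H
t=15: queue=[H,F,G] q_used=1 → run H
t=16: queue=[F,G,H] q_used=0 → run F
t=17: queue=[F,G,H] q_used=1 → run F
t=18: queue=[G,H,F] q_used=0 → run G
t=19: queue=[H,F] q_used=0 → run H
t=20: queue=[H,F] q_used=1 → run H
t=21: queue=[F,H] q_used=0 → run F
t=22: queue=[F,H] q_used=1 → run F
t=23: queue=[H,F] q_used=0 → run H
t=24: queue=[H,F] q_used=1 → run H
t=25: queue=[F,H] q_used=0 → run F
t=26: queue=[H] q_used=0 → run H
t=27: queue=[H] q_used=1 → run H
t=28: (idle)
t=29: (idle)
t=30: (idle)
t=31: (idle)
t=32: (idle)
t=33: (idle)
t=34: (idle)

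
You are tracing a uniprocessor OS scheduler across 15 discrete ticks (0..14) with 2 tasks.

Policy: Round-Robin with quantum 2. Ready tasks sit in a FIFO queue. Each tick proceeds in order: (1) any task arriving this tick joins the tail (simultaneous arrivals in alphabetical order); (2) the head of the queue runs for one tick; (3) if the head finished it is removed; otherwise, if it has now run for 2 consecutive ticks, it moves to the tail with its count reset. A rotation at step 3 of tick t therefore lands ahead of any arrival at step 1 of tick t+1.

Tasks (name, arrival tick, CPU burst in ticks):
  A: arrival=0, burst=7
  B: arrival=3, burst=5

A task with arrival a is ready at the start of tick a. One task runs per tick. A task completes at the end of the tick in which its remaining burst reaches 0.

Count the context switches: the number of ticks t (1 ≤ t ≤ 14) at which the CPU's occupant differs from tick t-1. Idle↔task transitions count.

context switches = 6

t=0: queue=[A] q_used=0 → run A
t=1: queue=[A] q_used=1 → run A
t=2: queue=[A] q_used=0 → run A
t=3: queue=[A,B] q_used=1 → run A
t=4: queue=[B,A] q_used=0 → run B
t=5: queue=[B,A] q_used=1 → run B
t=6: queue=[A,B] q_used=0 → run A
t=7: queue=[A,B] q_used=1 → run A
t=8: queue=[B,A] q_used=0 → run B
t=9: queue=[B,A] q_used=1 → run B
t=10: queue=[A,B] q_used=0 → run A
t=11: queue=[B] q_used=0 → run B
t=12: (idle)
t=13: (idle)
t=14: (idle)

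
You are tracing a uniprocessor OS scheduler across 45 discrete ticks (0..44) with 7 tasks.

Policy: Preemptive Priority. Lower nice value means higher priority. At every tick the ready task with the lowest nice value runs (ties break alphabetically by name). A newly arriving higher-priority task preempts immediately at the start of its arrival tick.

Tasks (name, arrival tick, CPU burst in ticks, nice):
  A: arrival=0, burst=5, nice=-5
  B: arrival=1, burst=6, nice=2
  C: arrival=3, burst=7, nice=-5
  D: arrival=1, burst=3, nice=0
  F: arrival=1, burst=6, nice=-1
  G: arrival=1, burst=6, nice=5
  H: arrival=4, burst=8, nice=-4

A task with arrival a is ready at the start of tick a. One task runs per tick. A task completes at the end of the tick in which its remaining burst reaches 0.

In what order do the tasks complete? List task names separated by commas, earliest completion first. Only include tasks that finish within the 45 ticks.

completion order = A, C, H, F, D, B, G

t=0: ready={A} → run A
t=1: ready={A,B,D,F,G} → run A
t=2: ready={A,B,D,F,G} → run A
t=3: ready={A,B,C,D,F,G} → run A
t=4: ready={A,B,C,D,F,G,H} → run A
t=5: ready={B,C,D,F,G,H} → run C
t=6: ready={B,C,D,F,G,H} → run C
t=7: ready={B,C,D,F,G,H} → run C
t=8: ready={B,C,D,F,G,H} → run C
t=9: ready={B,C,D,F,G,H} → run C
t=10: ready={B,C,D,F,G,H} → run C
t=11: ready={B,C,D,F,G,H} → run C
t=12: ready={B,D,F,G,H} → run H
t=13: ready={B,D,F,G,H} → run H
t=14: ready={B,D,F,G,H} → run H
t=15: ready={B,D,F,G,H} → run H
t=16: ready={B,D,F,G,H} → run H
t=17: ready={B,D,F,G,H} → run H
t=18: ready={B,D,F,G,H} → run H
t=19: ready={B,D,F,G,H} → run H
t=20: ready={B,D,F,G} → run F
t=21: ready={B,D,F,G} → run F
t=22: ready={B,D,F,G} → run F
t=23: ready={B,D,F,G} → run F
t=24: ready={B,D,F,G} → run F
t=25: ready={B,D,F,G} → run F
t=26: ready={B,D,G} → run D
t=27: ready={B,D,G} → run D
t=28: ready={B,D,G} → run D
t=29: ready={B,G} → run B
t=30: ready={B,G} → run B
t=31: ready={B,G} → run B
t=32: ready={B,G} → run B
t=33: ready={B,G} → run B
t=34: ready={B,G} → run B
t=35: ready={G} → run G
t=36: ready={G} → run G
t=37: ready={G} → run G
t=38: ready={G} → run G
t=39: ready={G} → run G
t=40: ready={G} → run G
t=41: (idle)
t=42: (idle)
t=43: (idle)
t=44: (idle)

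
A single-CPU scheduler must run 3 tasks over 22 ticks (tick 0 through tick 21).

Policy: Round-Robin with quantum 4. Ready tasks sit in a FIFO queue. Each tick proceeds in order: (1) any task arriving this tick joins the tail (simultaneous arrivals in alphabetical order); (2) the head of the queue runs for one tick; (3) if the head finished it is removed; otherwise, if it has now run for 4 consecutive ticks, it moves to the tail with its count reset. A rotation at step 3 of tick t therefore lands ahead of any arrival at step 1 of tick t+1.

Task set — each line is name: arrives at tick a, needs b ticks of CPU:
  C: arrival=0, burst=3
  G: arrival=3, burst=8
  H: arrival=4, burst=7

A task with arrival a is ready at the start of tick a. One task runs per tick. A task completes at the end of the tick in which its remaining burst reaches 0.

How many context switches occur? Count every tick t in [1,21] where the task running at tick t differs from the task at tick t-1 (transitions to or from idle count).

context switches = 5

t=0: queue=[C] q_used=0 → run C
t=1: queue=[C] q_used=1 → run C
t=2: queue=[C] q_used=2 → run C
t=3: queue=[G] q_used=0 → run G
t=4: queue=[G,H] q_used=1 → run G
t=5: queue=[G,H] q_used=2 → run G
t=6: queue=[G,H] q_used=3 → run G
t=7: queue=[H,G] q_used=0 → run H
t=8: queue=[H,G] q_used=1 → run H
t=9: queue=[H,G] q_used=2 → run H
t=10: queue=[H,G] q_used=3 → run H
t=11: queue=[G,H] q_used=0 → run G
t=12: queue=[G,H] q_used=1 → run G
t=13: queue=[G,H] q_used=2 → run G
t=14: queue=[G,H] q_used=3 → run G
t=15: queue=[H] q_used=0 → run H
t=16: queue=[H] q_used=1 → run H
t=17: queue=[H] q_used=2 → run H
t=18: (idle)
t=19: (idle)
t=20: (idle)
t=21: (idle)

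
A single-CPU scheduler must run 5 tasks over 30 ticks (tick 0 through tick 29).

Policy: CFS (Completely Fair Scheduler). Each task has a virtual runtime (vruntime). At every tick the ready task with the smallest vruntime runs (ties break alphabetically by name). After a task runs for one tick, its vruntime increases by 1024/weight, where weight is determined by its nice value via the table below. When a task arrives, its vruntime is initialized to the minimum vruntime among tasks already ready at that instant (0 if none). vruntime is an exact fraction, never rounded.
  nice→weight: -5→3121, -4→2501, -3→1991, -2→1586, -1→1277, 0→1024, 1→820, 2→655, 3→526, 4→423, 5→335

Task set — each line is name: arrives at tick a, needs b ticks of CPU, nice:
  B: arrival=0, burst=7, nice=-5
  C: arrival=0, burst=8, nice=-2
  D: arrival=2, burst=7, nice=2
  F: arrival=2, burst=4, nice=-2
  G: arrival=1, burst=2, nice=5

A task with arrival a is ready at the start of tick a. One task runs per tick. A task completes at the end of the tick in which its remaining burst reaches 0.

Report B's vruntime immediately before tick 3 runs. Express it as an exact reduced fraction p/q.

vruntime(B, start of tick 3) = 1024/3121

t=0: vr[B=0 C=0] → run B
t=1: vr[B=1024/3121 C=0 G=0] → run C
t=2: vr[B=1024/3121 C=512/793 D=0 F=0 G=0] → run D
t=3: vr[B=1024/3121 C=512/793 D=1024/655 F=0 G=0] → run F
t=4: vr[B=1024/3121 C=512/793 D=1024/655 F=512/793 G=0] → run G
t=5: vr[B=1024/3121 C=512/793 D=1024/655 F=512/793 G=1024/335] → run B
t=6: vr[B=2048/3121 C=512/793 D=1024/655 F=512/793 G=1024/335] → run C
t=7: vr[B=2048/3121 C=1024/793 D=1024/655 F=512/793 G=1024/335] → run F
t=8: vr[B=2048/3121 C=1024/793 D=1024/655 F=1024/793 G=1024/335] → run B
t=9: vr[B=3072/3121 C=1024/793 D=1024/655 F=1024/793 G=1024/335] → run B
t=10: vr[B=4096/3121 C=1024/793 D=1024/655 F=1024/793 G=1024/335] → run C
t=11: vr[B=4096/3121 C=1536/793 D=1024/655 F=1024/793 G=1024/335] → run F
t=12: vr[B=4096/3121 C=1536/793 D=1024/655 F=1536/793 G=1024/335] → run B
t=13: vr[B=5120/3121 C=1536/793 D=1024/655 F=1536/793 G=1024/335] → run D
t=14: vr[B=5120/3121 C=1536/793 D=2048/655 F=1536/793 G=1024/335] → run B
t=15: vr[B=6144/3121 C=1536/793 D=2048/655 F=1536/793 G=1024/335] → run C
t=16: vr[B=6144/3121 C=2048/793 D=2048/655 F=1536/793 G=1024/335] → run F
t=17: vr[B=6144/3121 C=2048/793 D=2048/655 G=1024/335] → run B
t=18: vr[C=2048/793 D=2048/655 G=1024/335] → run C
t=19: vr[C=2560/793 D=2048/655 G=1024/335] → run G
t=20: vr[C=2560/793 D=2048/655] → run D
t=21: vr[C=2560/793 D=3072/655] → run C
t=22: vr[C=3072/793 D=3072/655] → run C
t=23: vr[C=3584/793 D=3072/655] → run C
t=24: vr[D=3072/655] → run D
t=25: vr[D=4096/655] → run D
t=26: vr[D=1024/131] → run D
t=27: vr[D=6144/655] → run D
t=28: (idle)
t=29: (idle)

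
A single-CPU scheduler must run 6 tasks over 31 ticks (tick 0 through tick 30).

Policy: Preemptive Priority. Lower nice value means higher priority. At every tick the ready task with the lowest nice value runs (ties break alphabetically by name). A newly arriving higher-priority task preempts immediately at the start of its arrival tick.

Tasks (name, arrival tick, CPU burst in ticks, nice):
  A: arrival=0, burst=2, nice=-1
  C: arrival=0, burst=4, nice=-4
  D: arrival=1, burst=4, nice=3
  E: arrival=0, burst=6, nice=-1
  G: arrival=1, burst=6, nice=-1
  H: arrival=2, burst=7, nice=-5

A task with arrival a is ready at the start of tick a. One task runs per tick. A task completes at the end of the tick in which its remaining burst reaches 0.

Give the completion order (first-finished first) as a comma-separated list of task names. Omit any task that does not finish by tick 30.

t=0: ready={A,C,E} → run C
t=1: ready={A,C,D,E,G} → run C
t=2: ready={A,C,D,E,G,H} → run H
t=3: ready={A,C,D,E,G,H} → run H
t=4: ready={A,C,D,E,G,H} → run H
t=5: ready={A,C,D,E,G,H} → run H
t=6: ready={A,C,D,E,G,H} → run H
t=7: ready={A,C,D,E,G,H} → run H
t=8: ready={A,C,D,E,G,H} → run H
t=9: ready={A,C,D,E,G} → run C
t=10: ready={A,C,D,E,G} → run C
t=11: ready={A,D,E,G} → run A
t=12: ready={A,D,E,G} → run A
t=13: ready={D,E,G} → run E
t=14: ready={D,E,G} → run E
t=15: ready={D,E,G} → run E
t=16: ready={D,E,G} → run E
t=17: ready={D,E,G} → run E
t=18: ready={D,E,G} → run E
t=19: ready={D,G} → run G
t=20: ready={D,G} → run G
t=21: ready={D,G} → run G
t=22: ready={D,G} → run G
t=23: ready={D,G} → run G
t=24: ready={D,G} → run G
t=25: ready={D} → run D
t=26: ready={D} → run D
t=27: ready={D} → run D
t=28: ready={D} → run D
t=29: (idle)
t=30: (idle)

completion order = H, C, A, E, G, D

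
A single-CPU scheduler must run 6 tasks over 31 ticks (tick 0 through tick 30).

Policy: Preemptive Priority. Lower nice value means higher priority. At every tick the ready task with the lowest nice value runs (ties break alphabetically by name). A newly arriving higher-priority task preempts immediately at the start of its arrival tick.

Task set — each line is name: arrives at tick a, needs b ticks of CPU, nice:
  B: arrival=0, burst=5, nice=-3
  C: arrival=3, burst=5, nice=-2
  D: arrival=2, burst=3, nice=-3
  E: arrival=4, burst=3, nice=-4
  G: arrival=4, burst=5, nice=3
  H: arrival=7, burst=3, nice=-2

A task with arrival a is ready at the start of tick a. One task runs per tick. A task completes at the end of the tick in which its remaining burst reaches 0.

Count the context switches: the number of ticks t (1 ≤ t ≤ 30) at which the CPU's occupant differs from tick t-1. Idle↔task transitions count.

t=0: ready={B} → run B
t=1: ready={B} → run B
t=2: ready={B,D} → run B
t=3: ready={B,C,D} → run B
t=4: ready={B,C,D,E,G} → run E
t=5: ready={B,C,D,E,G} → run E
t=6: ready={B,C,D,E,G} → run E
t=7: ready={B,C,D,G,H} → run B
t=8: ready={C,D,G,H} → run D
t=9: ready={C,D,G,H} → run D
t=10: ready={C,D,G,H} → run D
t=11: ready={C,G,H} → run C
t=12: ready={C,G,H} → run C
t=13: ready={C,G,H} → run C
t=14: ready={C,G,H} → run C
t=15: ready={C,G,H} → run C
t=16: ready={G,H} → run H
t=17: ready={G,H} → run H
t=18: ready={G,H} → run H
t=19: ready={G} → run G
t=20: ready={G} → run G
t=21: ready={G} → run G
t=22: ready={G} → run G
t=23: ready={G} → run G
t=24: (idle)
t=25: (idle)
t=26: (idle)
t=27: (idle)
t=28: (idle)
t=29: (idle)
t=30: (idle)

context switches = 7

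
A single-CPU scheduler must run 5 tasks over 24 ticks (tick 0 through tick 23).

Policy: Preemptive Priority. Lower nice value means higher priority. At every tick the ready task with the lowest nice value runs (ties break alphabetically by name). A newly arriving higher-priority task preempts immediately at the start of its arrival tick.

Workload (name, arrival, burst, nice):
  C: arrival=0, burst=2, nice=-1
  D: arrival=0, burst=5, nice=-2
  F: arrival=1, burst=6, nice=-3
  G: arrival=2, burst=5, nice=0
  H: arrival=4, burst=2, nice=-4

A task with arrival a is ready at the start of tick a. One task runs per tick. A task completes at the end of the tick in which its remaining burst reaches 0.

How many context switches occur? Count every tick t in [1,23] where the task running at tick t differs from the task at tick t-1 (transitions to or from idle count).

t=0: ready={C,D} → run D
t=1: ready={C,D,F} → run F
t=2: ready={C,D,F,G} → run F
t=3: ready={C,D,F,G} → run F
t=4: ready={C,D,F,G,H} → run H
t=5: ready={C,D,F,G,H} → run H
t=6: ready={C,D,F,G} → run F
t=7: ready={C,D,F,G} → run F
t=8: ready={C,D,F,G} → run F
t=9: ready={C,D,G} → run D
t=10: ready={C,D,G} → run D
t=11: ready={C,D,G} → run D
t=12: ready={C,D,G} → run D
t=13: ready={C,G} → run C
t=14: ready={C,G} → run C
t=15: ready={G} → run G
t=16: ready={G} → run G
t=17: ready={G} → run G
t=18: ready={G} → run G
t=19: ready={G} → run G
t=20: (idle)
t=21: (idle)
t=22: (idle)
t=23: (idle)

context switches = 7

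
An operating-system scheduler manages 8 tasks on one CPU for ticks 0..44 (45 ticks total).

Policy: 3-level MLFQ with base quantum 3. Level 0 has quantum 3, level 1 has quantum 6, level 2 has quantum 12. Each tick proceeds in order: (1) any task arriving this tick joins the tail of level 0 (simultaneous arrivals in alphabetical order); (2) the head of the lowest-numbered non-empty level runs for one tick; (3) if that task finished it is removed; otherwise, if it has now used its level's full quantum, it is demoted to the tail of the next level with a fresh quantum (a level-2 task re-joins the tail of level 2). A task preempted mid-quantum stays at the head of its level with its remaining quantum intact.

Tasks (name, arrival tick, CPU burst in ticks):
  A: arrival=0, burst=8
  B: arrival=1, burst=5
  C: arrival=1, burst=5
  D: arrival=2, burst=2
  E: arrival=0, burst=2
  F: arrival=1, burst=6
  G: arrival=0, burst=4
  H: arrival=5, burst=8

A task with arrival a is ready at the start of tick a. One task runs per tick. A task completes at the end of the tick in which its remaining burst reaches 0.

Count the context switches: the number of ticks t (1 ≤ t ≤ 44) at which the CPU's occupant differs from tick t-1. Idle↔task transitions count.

t=0: L0/L1/L2 = AEG/-/- → run A
t=1: L0/L1/L2 = AEGBCF/-/- → run A
t=2: L0/L1/L2 = AEGBCFD/-/- → run A
t=3: L0/L1/L2 = EGBCFD/A/- → run E
t=4: L0/L1/L2 = EGBCFD/A/- → run E
t=5: L0/L1/L2 = GBCFDH/A/- → run G
t=6: L0/L1/L2 = GBCFDH/A/- → run G
t=7: L0/L1/L2 = GBCFDH/A/- → run G
t=8: L0/L1/L2 = BCFDH/AG/- → run B
t=9: L0/L1/L2 = BCFDH/AG/- → run B
t=10: L0/L1/L2 = BCFDH/AG/- → run B
t=11: L0/L1/L2 = CFDH/AGB/- → run C
t=12: L0/L1/L2 = CFDH/AGB/- → run C
t=13: L0/L1/L2 = CFDH/AGB/- → run C
t=14: L0/L1/L2 = FDH/AGBC/- → run F
t=15: L0/L1/L2 = FDH/AGBC/- → run F
t=16: L0/L1/L2 = FDH/AGBC/- → run F
t=17: L0/L1/L2 = DH/AGBCF/- → run D
t=18: L0/L1/L2 = DH/AGBCF/- → run D
t=19: L0/L1/L2 = H/AGBCF/- → run H
t=20: L0/L1/L2 = H/AGBCF/- → run H
t=21: L0/L1/L2 = H/AGBCF/- → run H
t=22: L0/L1/L2 = -/AGBCFH/- → run A
t=23: L0/L1/L2 = -/AGBCFH/- → run A
t=24: L0/L1/L2 = -/AGBCFH/- → run A
t=25: L0/L1/L2 = -/AGBCFH/- → run A
t=26: L0/L1/L2 = -/AGBCFH/- → run A
t=27: L0/L1/L2 = -/GBCFH/- → run G
t=28: L0/L1/L2 = -/BCFH/- → run B
t=29: L0/L1/L2 = -/BCFH/- → run B
t=30: L0/L1/L2 = -/CFH/- → run C
t=31: L0/L1/L2 = -/CFH/- → run C
t=32: L0/L1/L2 = -/FH/- → run F
t=33: L0/L1/L2 = -/FH/- → run F
t=34: L0/L1/L2 = -/FH/- → run F
t=35: L0/L1/L2 = -/H/- → run H
t=36: L0/L1/L2 = -/H/- → run H
t=37: L0/L1/L2 = -/H/- → run H
t=38: L0/L1/L2 = -/H/- → run H
t=39: L0/L1/L2 = -/H/- → run H
t=40: (idle)
t=41: (idle)
t=42: (idle)
t=43: (idle)
t=44: (idle)

context switches = 14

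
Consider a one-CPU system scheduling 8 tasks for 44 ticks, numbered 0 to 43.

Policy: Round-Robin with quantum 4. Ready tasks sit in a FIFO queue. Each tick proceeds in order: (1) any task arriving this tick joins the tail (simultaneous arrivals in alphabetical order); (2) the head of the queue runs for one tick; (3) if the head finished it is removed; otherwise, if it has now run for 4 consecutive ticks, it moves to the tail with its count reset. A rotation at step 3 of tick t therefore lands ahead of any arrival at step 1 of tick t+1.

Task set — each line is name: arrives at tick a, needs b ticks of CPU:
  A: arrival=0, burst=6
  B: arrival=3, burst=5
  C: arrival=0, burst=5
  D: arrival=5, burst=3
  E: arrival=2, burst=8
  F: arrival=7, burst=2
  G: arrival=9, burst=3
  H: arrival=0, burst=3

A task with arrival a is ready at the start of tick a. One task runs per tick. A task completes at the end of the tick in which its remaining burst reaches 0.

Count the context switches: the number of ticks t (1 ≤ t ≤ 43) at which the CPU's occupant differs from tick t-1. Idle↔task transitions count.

t=0: queue=[A,C,H] q_used=0 → run A
t=1: queue=[A,C,H] q_used=1 → run A
t=2: queue=[A,C,H,E] q_used=2 → run A
t=3: queue=[A,C,H,E,B] q_used=3 → run A
t=4: queue=[C,H,E,B,A] q_used=0 → run C
t=5: queue=[C,H,E,B,A,D] q_used=1 → run C
t=6: queue=[C,H,E,B,A,D] q_used=2 → run C
t=7: queue=[C,H,E,B,A,D,F] q_used=3 → run C
t=8: queue=[H,E,B,A,D,F,C] q_used=0 → run H
t=9: queue=[H,E,B,A,D,F,C,G] q_used=1 → run H
t=10: queue=[H,E,B,A,D,F,C,G] q_used=2 → run H
t=11: queue=[E,B,A,D,F,C,G] q_used=0 → run E
t=12: queue=[E,B,A,D,F,C,G] q_used=1 → run E
t=13: queue=[E,B,A,D,F,C,G] q_used=2 → run E
t=14: queue=[E,B,A,D,F,C,G] q_used=3 → run E
t=15: queue=[B,A,D,F,C,G,E] q_used=0 → run B
t=16: queue=[B,A,D,F,C,G,E] q_used=1 → run B
t=17: queue=[B,A,D,F,C,G,E] q_used=2 → run B
t=18: queue=[B,A,D,F,C,G,E] q_used=3 → run B
t=19: queue=[A,D,F,C,G,E,B] q_used=0 → run A
t=20: queue=[A,D,F,C,G,E,B] q_used=1 → run A
t=21: queue=[D,F,C,G,E,B] q_used=0 → run D
t=22: queue=[D,F,C,G,E,B] q_used=1 → run D
t=23: queue=[D,F,C,G,E,B] q_used=2 → run D
t=24: queue=[F,C,G,E,B] q_used=0 → run F
t=25: queue=[F,C,G,E,B] q_used=1 → run F
t=26: queue=[C,G,E,B] q_used=0 → run C
t=27: queue=[G,E,B] q_used=0 → run G
t=28: queue=[G,E,B] q_used=1 → run G
t=29: queue=[G,E,B] q_used=2 → run G
t=30: queue=[E,B] q_used=0 → run E
t=31: queue=[E,B] q_used=1 → run E
t=32: queue=[E,B] q_used=2 → run E
t=33: queue=[E,B] q_used=3 → run E
t=34: queue=[B] q_used=0 → run B
t=35: (idle)
t=36: (idle)
t=37: (idle)
t=38: (idle)
t=39: (idle)
t=40: (idle)
t=41: (idle)
t=42: (idle)
t=43: (idle)

context switches = 12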